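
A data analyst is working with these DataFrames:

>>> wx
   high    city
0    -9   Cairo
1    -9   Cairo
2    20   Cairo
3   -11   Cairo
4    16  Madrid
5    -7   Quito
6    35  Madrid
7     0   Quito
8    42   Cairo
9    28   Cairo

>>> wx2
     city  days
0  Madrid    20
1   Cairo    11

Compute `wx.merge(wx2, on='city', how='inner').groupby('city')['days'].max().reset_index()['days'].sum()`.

31

merge on 'city' (how='inner') → 8 rows:
   high    city  days
0    -9   Cairo    11
1    -9   Cairo    11
2    20   Cairo    11
3   -11   Cairo    11
4    16  Madrid    20
5    35  Madrid    20
6    42   Cairo    11
7    28   Cairo    11
group by city, max of days:
city
Cairo     11
Madrid    20
Name: days, dtype: int64
reset_index():
     city  days
0   Cairo    11
1  Madrid    20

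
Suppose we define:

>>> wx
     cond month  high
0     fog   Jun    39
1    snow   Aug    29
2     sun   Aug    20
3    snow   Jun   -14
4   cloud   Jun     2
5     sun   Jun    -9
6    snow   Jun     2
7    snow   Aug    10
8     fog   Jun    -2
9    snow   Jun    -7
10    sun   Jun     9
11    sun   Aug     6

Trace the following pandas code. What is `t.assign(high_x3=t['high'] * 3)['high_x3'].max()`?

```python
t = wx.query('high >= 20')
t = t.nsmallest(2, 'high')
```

filter rows where high >= 20:
   cond month  high
0   fog   Jun    39
1  snow   Aug    29
2   sun   Aug    20
take 2 rows with smallest high:
   cond month  high
2   sun   Aug    20
1  snow   Aug    29
add column high_x3 = t['high'] * 3:
   cond month  high  high_x3
2   sun   Aug    20       60
1  snow   Aug    29       87
Then the max of column 'high_x3': 87

87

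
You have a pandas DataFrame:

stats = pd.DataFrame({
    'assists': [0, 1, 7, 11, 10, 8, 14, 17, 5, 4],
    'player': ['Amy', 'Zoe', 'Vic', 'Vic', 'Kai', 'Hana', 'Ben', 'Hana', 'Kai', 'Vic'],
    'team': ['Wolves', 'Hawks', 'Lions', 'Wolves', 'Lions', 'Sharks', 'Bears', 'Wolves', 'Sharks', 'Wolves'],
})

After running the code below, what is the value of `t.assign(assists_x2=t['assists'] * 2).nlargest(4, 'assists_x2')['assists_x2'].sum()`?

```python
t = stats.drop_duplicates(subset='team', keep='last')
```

66

drop duplicate team (keep=last):
   assists player    team
1        1    Zoe   Hawks
4       10    Kai   Lions
6       14    Ben   Bears
8        5    Kai  Sharks
9        4    Vic  Wolves
add column assists_x2 = t['assists'] * 2:
   assists player    team  assists_x2
1        1    Zoe   Hawks           2
4       10    Kai   Lions          20
6       14    Ben   Bears          28
8        5    Kai  Sharks          10
9        4    Vic  Wolves           8
take 4 rows with largest assists_x2:
   assists player    team  assists_x2
6       14    Ben   Bears          28
4       10    Kai   Lions          20
8        5    Kai  Sharks          10
9        4    Vic  Wolves           8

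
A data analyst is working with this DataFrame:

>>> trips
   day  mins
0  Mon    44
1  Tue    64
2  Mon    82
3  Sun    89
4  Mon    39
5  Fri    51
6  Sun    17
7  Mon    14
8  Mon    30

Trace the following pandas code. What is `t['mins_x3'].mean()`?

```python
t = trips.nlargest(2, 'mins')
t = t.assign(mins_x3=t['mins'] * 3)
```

256.5

take 2 rows with largest mins:
   day  mins
3  Sun    89
2  Mon    82
add column mins_x3 = t['mins'] * 3:
   day  mins  mins_x3
3  Sun    89      267
2  Mon    82      246
The mean of column 'mins_x3' is 256.5.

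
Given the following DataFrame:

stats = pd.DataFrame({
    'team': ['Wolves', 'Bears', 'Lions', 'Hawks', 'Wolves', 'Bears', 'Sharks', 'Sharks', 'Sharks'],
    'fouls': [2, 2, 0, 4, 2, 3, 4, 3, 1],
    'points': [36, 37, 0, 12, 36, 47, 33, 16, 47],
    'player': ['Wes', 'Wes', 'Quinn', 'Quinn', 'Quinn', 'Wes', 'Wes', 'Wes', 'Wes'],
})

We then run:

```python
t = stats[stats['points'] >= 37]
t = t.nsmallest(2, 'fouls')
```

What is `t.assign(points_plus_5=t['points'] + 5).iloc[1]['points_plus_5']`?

filter rows where points >= 37:
     team  fouls  points player
1   Bears      2      37    Wes
5   Bears      3      47    Wes
8  Sharks      1      47    Wes
take 2 rows with smallest fouls:
     team  fouls  points player
8  Sharks      1      47    Wes
1   Bears      2      37    Wes
add column points_plus_5 = t['points'] + 5:
     team  fouls  points player  points_plus_5
8  Sharks      1      47    Wes             52
1   Bears      2      37    Wes             42
Reading off the value at position 1, column 'points_plus_5', we get 42.

42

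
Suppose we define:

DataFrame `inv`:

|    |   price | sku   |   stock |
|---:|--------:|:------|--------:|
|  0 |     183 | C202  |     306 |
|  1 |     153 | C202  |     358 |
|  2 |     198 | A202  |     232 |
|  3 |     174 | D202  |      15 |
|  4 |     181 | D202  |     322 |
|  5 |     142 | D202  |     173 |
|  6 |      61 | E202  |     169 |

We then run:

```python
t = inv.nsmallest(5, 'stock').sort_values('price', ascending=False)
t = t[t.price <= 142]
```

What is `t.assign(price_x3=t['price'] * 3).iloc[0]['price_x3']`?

take 5 rows with smallest stock:
   price   sku  stock
3    174  D202     15
6     61  E202    169
5    142  D202    173
2    198  A202    232
0    183  C202    306
sort by price descending:
   price   sku  stock
2    198  A202    232
0    183  C202    306
3    174  D202     15
5    142  D202    173
6     61  E202    169
filter rows where price <= 142:
   price   sku  stock
5    142  D202    173
6     61  E202    169
add column price_x3 = t['price'] * 3:
   price   sku  stock  price_x3
5    142  D202    173       426
6     61  E202    169       183
Then the value at position 0, column 'price_x3': 426

426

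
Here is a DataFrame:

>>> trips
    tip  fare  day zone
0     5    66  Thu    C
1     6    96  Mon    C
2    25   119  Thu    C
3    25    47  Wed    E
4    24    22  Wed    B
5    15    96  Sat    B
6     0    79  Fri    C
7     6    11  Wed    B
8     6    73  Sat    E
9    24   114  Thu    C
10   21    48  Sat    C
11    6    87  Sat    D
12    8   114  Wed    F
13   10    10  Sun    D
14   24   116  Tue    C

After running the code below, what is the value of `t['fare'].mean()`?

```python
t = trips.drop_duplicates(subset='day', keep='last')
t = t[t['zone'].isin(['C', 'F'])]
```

drop duplicate day (keep=last):
    tip  fare  day zone
1     6    96  Mon    C
6     0    79  Fri    C
9    24   114  Thu    C
11    6    87  Sat    D
12    8   114  Wed    F
13   10    10  Sun    D
14   24   116  Tue    C
filter rows where zone in ['C', 'F']:
    tip  fare  day zone
1     6    96  Mon    C
6     0    79  Fri    C
9    24   114  Thu    C
12    8   114  Wed    F
14   24   116  Tue    C

103.8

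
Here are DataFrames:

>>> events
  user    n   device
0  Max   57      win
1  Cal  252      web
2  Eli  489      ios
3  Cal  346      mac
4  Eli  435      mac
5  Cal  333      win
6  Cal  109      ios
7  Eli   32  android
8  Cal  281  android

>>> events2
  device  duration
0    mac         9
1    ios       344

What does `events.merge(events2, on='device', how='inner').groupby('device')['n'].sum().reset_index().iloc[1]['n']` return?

781

merge on 'device' (how='inner') → 4 rows:
  user    n device  duration
0  Eli  489    ios       344
1  Cal  346    mac         9
2  Eli  435    mac         9
3  Cal  109    ios       344
group by device, sum of n:
device
ios    598
mac    781
Name: n, dtype: int64
reset_index():
  device    n
0    ios  598
1    mac  781
Hence 781.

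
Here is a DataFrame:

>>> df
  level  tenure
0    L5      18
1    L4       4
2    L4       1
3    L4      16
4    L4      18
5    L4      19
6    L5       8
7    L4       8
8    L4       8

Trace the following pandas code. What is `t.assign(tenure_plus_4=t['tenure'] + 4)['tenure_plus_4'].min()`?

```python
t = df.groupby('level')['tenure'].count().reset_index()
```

group by level, count of tenure:
level
L4    7
L5    2
Name: tenure, dtype: int64
reset_index():
  level  tenure
0    L4       7
1    L5       2
add column tenure_plus_4 = t['tenure'] + 4:
  level  tenure  tenure_plus_4
0    L4       7             11
1    L5       2              6
min of column 'tenure_plus_4' → 6

6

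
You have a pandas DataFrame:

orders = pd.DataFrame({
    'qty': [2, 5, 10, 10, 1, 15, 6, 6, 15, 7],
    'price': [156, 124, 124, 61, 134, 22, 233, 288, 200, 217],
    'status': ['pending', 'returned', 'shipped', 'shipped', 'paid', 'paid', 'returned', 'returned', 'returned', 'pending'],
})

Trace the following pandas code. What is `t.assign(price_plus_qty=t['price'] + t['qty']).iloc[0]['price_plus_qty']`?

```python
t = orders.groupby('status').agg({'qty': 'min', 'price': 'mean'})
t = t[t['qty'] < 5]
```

79.0

group by status: min(qty), mean(price):
          qty   price
status               
paid        1   78.00
pending     2  186.50
returned    5  211.25
shipped    10   92.50
filter rows where qty < 5:
         qty  price
status             
paid       1   78.0
pending    2  186.5
add column price_plus_qty = t['price'] + t['qty']:
         qty  price  price_plus_qty
status                             
paid       1   78.0            79.0
pending    2  186.5           188.5
Finally, value at position 0, column 'price_plus_qty' = 79.0.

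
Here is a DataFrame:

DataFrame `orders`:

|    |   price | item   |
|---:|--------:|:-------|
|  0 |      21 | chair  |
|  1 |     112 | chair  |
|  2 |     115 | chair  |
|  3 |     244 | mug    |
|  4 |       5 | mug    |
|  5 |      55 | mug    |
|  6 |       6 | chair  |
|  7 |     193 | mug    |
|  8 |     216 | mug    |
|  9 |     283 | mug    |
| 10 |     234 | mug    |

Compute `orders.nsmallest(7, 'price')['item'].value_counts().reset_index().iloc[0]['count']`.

take 7 rows with smallest price:
   price   item
4      5    mug
6      6  chair
0     21  chair
5     55    mug
1    112  chair
2    115  chair
7    193    mug
value_counts of item:
item
chair    4
mug      3
Name: count, dtype: int64
reset_index():
    item  count
0  chair      4
1    mug      3

4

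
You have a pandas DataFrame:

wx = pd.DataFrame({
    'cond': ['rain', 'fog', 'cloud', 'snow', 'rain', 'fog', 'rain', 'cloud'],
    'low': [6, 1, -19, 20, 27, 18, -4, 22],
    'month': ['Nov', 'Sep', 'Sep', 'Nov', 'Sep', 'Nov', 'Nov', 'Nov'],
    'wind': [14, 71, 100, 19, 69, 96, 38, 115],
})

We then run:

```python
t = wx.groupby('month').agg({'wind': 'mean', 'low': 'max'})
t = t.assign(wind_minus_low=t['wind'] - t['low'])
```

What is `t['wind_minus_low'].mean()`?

43.7

group by month: mean(wind), max(low):
       wind  low
month           
Nov    56.4   22
Sep    80.0   27
add column wind_minus_low = t['wind'] - t['low']:
       wind  low  wind_minus_low
month                           
Nov    56.4   22            34.4
Sep    80.0   27            53.0
Taking the mean of column 'wind_minus_low' gives 43.7.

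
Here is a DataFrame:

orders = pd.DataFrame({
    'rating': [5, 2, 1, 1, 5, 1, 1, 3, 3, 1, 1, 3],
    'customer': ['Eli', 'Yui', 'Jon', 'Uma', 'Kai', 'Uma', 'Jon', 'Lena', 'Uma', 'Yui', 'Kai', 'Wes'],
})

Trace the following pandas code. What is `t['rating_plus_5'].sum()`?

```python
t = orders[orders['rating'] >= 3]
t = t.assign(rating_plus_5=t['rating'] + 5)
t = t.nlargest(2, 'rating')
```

20

filter rows where rating >= 3:
    rating customer
0        5      Eli
4        5      Kai
7        3     Lena
8        3      Uma
11       3      Wes
add column rating_plus_5 = t['rating'] + 5:
    rating customer  rating_plus_5
0        5      Eli             10
4        5      Kai             10
7        3     Lena              8
8        3      Uma              8
11       3      Wes              8
take 2 rows with largest rating:
   rating customer  rating_plus_5
0       5      Eli             10
4       5      Kai             10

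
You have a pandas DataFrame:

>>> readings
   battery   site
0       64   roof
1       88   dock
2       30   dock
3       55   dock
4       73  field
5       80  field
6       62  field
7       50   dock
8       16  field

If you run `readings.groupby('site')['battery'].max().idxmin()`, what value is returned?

group by site, max of battery:
site
dock     88
field    80
roof     64
Name: battery, dtype: int64

roof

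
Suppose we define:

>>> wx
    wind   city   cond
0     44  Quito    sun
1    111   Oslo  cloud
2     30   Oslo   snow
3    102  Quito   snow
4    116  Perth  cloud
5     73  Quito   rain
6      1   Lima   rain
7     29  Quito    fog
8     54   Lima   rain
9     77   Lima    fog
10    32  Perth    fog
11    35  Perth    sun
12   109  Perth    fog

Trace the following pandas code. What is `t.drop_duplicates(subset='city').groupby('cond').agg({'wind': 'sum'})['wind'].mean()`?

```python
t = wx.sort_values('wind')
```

sort by wind:
    wind   city   cond
6      1   Lima   rain
7     29  Quito    fog
2     30   Oslo   snow
10    32  Perth    fog
11    35  Perth    sun
0     44  Quito    sun
8     54   Lima   rain
5     73  Quito   rain
9     77   Lima    fog
3    102  Quito   snow
12   109  Perth    fog
1    111   Oslo  cloud
4    116  Perth  cloud
drop duplicate city (keep=first):
    wind   city  cond
6      1   Lima  rain
7     29  Quito   fog
2     30   Oslo  snow
10    32  Perth   fog
group by cond, sum of wind:
      wind
cond      
fog     61
rain     1
snow    30
Reading off the mean of column 'wind', we get 30.6666666667.

30.6666666667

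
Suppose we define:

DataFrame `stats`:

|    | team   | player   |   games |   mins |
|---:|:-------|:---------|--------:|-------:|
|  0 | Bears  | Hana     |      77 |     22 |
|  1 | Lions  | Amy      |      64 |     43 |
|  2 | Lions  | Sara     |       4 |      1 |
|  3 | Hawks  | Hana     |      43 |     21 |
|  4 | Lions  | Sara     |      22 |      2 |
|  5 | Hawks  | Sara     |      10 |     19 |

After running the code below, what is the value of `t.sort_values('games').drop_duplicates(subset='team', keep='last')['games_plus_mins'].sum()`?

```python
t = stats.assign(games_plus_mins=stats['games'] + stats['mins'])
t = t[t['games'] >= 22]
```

270

add column games_plus_mins = stats['games'] + stats['mins']:
    team player  games  mins  games_plus_mins
0  Bears   Hana     77    22               99
1  Lions    Amy     64    43              107
2  Lions   Sara      4     1                5
3  Hawks   Hana     43    21               64
4  Lions   Sara     22     2               24
5  Hawks   Sara     10    19               29
filter rows where games >= 22:
    team player  games  mins  games_plus_mins
0  Bears   Hana     77    22               99
1  Lions    Amy     64    43              107
3  Hawks   Hana     43    21               64
4  Lions   Sara     22     2               24
sort by games:
    team player  games  mins  games_plus_mins
4  Lions   Sara     22     2               24
3  Hawks   Hana     43    21               64
1  Lions    Amy     64    43              107
0  Bears   Hana     77    22               99
drop duplicate team (keep=last):
    team player  games  mins  games_plus_mins
3  Hawks   Hana     43    21               64
1  Lions    Amy     64    43              107
0  Bears   Hana     77    22               99
So sum() = 270.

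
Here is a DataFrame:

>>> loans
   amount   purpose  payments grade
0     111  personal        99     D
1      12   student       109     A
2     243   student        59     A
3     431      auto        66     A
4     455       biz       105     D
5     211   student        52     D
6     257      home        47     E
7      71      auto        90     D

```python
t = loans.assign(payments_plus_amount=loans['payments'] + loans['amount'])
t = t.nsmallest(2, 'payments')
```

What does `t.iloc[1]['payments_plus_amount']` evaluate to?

263

add column payments_plus_amount = loans['payments'] + loans['amount']:
   amount   purpose  payments grade  payments_plus_amount
0     111  personal        99     D                   210
1      12   student       109     A                   121
2     243   student        59     A                   302
3     431      auto        66     A                   497
4     455       biz       105     D                   560
5     211   student        52     D                   263
6     257      home        47     E                   304
7      71      auto        90     D                   161
take 2 rows with smallest payments:
   amount  purpose  payments grade  payments_plus_amount
6     257     home        47     E                   304
5     211  student        52     D                   263
Hence 263.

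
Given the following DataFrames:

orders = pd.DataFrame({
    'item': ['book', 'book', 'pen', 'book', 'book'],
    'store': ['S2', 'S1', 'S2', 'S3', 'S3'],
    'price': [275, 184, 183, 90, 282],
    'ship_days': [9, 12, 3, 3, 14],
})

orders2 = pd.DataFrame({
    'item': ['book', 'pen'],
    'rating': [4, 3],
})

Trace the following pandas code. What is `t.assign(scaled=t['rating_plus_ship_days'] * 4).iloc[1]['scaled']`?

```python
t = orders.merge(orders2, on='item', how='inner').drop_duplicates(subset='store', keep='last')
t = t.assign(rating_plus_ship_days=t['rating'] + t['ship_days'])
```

24

merge on 'item' (how='inner') → 5 rows:
   item store  price  ship_days  rating
0  book    S2    275          9       4
1  book    S1    184         12       4
2   pen    S2    183          3       3
3  book    S3     90          3       4
4  book    S3    282         14       4
drop duplicate store (keep=last):
   item store  price  ship_days  rating
1  book    S1    184         12       4
2   pen    S2    183          3       3
4  book    S3    282         14       4
add column rating_plus_ship_days = t['rating'] + t['ship_days']:
   item store  price  ship_days  rating  rating_plus_ship_days
1  book    S1    184         12       4                     16
2   pen    S2    183          3       3                      6
4  book    S3    282         14       4                     18
add column scaled = t['rating_plus_ship_days'] * 4:
   item store  price  ship_days  rating  rating_plus_ship_days  scaled
1  book    S1    184         12       4                     16      64
2   pen    S2    183          3       3                      6      24
4  book    S3    282         14       4                     18      72
value at position 1, column 'scaled' → 24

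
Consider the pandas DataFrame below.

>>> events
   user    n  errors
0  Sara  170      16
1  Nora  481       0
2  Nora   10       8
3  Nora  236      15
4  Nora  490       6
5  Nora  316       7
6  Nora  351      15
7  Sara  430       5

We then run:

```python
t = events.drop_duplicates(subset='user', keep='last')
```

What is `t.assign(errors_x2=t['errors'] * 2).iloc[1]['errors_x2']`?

10

drop duplicate user (keep=last):
   user    n  errors
6  Nora  351      15
7  Sara  430       5
add column errors_x2 = t['errors'] * 2:
   user    n  errors  errors_x2
6  Nora  351      15         30
7  Sara  430       5         10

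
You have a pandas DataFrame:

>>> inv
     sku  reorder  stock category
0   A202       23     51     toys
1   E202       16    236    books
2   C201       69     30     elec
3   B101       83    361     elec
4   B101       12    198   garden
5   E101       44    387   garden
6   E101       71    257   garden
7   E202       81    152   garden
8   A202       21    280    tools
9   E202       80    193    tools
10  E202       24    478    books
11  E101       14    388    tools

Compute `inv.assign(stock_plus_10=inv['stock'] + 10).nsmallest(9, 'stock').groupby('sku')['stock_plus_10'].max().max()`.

371

add column stock_plus_10 = inv['stock'] + 10:
     sku  reorder  stock category  stock_plus_10
0   A202       23     51     toys             61
1   E202       16    236    books            246
2   C201       69     30     elec             40
3   B101       83    361     elec            371
4   B101       12    198   garden            208
5   E101       44    387   garden            397
6   E101       71    257   garden            267
7   E202       81    152   garden            162
8   A202       21    280    tools            290
9   E202       80    193    tools            203
10  E202       24    478    books            488
11  E101       14    388    tools            398
take 9 rows with smallest stock:
    sku  reorder  stock category  stock_plus_10
2  C201       69     30     elec             40
0  A202       23     51     toys             61
7  E202       81    152   garden            162
9  E202       80    193    tools            203
4  B101       12    198   garden            208
1  E202       16    236    books            246
6  E101       71    257   garden            267
8  A202       21    280    tools            290
3  B101       83    361     elec            371
group by sku, max of stock_plus_10:
sku
A202    290
B101    371
C201     40
E101    267
E202    246
Name: stock_plus_10, dtype: int64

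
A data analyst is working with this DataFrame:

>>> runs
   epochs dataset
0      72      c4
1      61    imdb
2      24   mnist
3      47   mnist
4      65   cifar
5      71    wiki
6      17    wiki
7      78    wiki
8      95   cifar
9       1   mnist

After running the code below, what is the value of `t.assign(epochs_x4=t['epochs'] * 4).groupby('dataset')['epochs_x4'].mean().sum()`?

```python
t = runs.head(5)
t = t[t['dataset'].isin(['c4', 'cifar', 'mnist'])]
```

take first 5 rows:
   epochs dataset
0      72      c4
1      61    imdb
2      24   mnist
3      47   mnist
4      65   cifar
filter rows where dataset in ['c4', 'cifar', 'mnist']:
   epochs dataset
0      72      c4
2      24   mnist
3      47   mnist
4      65   cifar
add column epochs_x4 = t['epochs'] * 4:
   epochs dataset  epochs_x4
0      72      c4        288
2      24   mnist         96
3      47   mnist        188
4      65   cifar        260
group by dataset, mean of epochs_x4:
dataset
c4       288.0
cifar    260.0
mnist    142.0
Name: epochs_x4, dtype: float64
Then the sum of the resulting series: 690.0

690.0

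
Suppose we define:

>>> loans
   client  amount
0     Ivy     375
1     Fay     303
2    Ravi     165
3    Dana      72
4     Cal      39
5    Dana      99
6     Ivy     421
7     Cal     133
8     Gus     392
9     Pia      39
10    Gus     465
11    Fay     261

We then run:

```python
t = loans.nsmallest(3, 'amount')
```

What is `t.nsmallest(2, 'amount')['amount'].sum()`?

take 3 rows with smallest amount:
  client  amount
4    Cal      39
9    Pia      39
3   Dana      72
take 2 rows with smallest amount:
  client  amount
4    Cal      39
9    Pia      39

78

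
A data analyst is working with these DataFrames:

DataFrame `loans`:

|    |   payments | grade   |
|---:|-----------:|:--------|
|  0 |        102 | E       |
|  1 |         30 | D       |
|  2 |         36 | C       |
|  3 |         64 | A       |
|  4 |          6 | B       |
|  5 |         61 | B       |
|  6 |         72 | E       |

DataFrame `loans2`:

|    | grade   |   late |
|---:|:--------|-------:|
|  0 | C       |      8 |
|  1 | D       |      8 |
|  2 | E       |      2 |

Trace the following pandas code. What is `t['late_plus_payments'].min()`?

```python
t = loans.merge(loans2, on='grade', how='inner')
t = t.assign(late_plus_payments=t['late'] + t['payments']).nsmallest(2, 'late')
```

74

merge on 'grade' (how='inner') → 4 rows:
   payments grade  late
0       102     E     2
1        30     D     8
2        36     C     8
3        72     E     2
add column late_plus_payments = t['late'] + t['payments']:
   payments grade  late  late_plus_payments
0       102     E     2                 104
1        30     D     8                  38
2        36     C     8                  44
3        72     E     2                  74
take 2 rows with smallest late:
   payments grade  late  late_plus_payments
0       102     E     2                 104
3        72     E     2                  74
So min() = 74.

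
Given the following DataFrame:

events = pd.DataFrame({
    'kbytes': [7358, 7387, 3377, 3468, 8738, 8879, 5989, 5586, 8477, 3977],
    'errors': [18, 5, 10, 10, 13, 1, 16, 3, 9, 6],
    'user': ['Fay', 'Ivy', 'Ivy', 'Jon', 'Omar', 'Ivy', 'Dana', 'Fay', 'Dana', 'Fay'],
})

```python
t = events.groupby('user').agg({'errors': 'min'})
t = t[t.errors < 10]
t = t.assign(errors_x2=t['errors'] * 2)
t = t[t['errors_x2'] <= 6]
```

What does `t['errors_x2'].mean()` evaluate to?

4.0

group by user, min of errors:
      errors
user        
Dana       9
Fay        3
Ivy        1
Jon       10
Omar      13
filter rows where errors < 10:
      errors
user        
Dana       9
Fay        3
Ivy        1
add column errors_x2 = t['errors'] * 2:
      errors  errors_x2
user                   
Dana       9         18
Fay        3          6
Ivy        1          2
filter rows where errors_x2 <= 6:
      errors  errors_x2
user                   
Fay        3          6
Ivy        1          2
Hence 4.0.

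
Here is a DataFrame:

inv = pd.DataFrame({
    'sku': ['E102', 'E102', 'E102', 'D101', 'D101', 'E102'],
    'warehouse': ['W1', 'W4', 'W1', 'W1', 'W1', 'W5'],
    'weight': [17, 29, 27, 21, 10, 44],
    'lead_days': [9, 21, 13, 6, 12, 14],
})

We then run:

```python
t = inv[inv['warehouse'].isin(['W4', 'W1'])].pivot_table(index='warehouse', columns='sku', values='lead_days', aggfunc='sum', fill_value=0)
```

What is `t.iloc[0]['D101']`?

18

filter rows where warehouse in ['W4', 'W1']:
    sku warehouse  weight  lead_days
0  E102        W1      17          9
1  E102        W4      29         21
2  E102        W1      27         13
3  D101        W1      21          6
4  D101        W1      10         12
pivot: rows=warehouse, cols=sku, sum(lead_days):
sku        D101  E102
warehouse            
W1           18    22
W4            0    21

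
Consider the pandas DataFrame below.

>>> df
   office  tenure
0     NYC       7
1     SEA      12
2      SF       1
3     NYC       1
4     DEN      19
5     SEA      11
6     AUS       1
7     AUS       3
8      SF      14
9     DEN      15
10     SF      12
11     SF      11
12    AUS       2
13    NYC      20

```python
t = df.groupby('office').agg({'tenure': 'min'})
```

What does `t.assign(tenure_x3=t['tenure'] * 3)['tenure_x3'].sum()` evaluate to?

group by office, min of tenure:
        tenure
office        
AUS          1
DEN         15
NYC          1
SEA         11
SF           1
add column tenure_x3 = t['tenure'] * 3:
        tenure  tenure_x3
office                   
AUS          1          3
DEN         15         45
NYC          1          3
SEA         11         33
SF           1          3

87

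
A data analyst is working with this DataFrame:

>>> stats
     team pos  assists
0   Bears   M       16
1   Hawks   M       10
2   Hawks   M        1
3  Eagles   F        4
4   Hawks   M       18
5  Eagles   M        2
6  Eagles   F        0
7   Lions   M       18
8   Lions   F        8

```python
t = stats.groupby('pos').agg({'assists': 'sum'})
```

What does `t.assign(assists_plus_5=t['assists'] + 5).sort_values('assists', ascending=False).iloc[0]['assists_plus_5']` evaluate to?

70

group by pos, sum of assists:
     assists
pos         
F         12
M         65
add column assists_plus_5 = t['assists'] + 5:
     assists  assists_plus_5
pos                         
F         12              17
M         65              70
sort by assists descending:
     assists  assists_plus_5
pos                         
M         65              70
F         12              17
Finally, value at position 0, column 'assists_plus_5' = 70.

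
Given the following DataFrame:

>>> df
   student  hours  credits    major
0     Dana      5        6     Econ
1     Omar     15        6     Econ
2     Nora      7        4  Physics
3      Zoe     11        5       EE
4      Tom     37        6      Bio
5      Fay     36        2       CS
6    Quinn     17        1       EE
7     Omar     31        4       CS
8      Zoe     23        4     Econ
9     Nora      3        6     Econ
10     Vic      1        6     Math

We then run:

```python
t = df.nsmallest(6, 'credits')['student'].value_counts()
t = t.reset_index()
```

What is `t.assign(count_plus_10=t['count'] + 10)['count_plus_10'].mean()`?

11.2

take 6 rows with smallest credits:
  student  hours  credits    major
6   Quinn     17        1       EE
5     Fay     36        2       CS
2    Nora      7        4  Physics
7    Omar     31        4       CS
8     Zoe     23        4     Econ
3     Zoe     11        5       EE
value_counts of student:
student
Zoe      2
Quinn    1
Fay      1
Nora     1
Omar     1
Name: count, dtype: int64
reset_index():
  student  count
0     Zoe      2
1   Quinn      1
2     Fay      1
3    Nora      1
4    Omar      1
add column count_plus_10 = t['count'] + 10:
  student  count  count_plus_10
0     Zoe      2             12
1   Quinn      1             11
2     Fay      1             11
3    Nora      1             11
4    Omar      1             11
mean of column 'count_plus_10' → 11.2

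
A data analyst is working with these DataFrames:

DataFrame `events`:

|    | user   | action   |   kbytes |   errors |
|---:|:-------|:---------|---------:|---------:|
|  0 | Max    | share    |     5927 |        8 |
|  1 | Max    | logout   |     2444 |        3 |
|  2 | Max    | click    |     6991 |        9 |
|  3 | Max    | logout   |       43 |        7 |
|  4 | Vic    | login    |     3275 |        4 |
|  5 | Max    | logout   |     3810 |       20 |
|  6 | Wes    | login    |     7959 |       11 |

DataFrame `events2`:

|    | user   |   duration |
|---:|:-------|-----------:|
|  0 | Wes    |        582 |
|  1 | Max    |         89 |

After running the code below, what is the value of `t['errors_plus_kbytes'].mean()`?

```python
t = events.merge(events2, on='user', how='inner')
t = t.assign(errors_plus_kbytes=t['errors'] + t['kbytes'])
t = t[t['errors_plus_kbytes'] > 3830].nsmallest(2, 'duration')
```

6467.5

merge on 'user' (how='inner') → 6 rows:
  user  action  kbytes  errors  duration
0  Max   share    5927       8        89
1  Max  logout    2444       3        89
2  Max   click    6991       9        89
3  Max  logout      43       7        89
4  Max  logout    3810      20        89
5  Wes   login    7959      11       582
add column errors_plus_kbytes = t['errors'] + t['kbytes']:
  user  action  kbytes  errors  duration  errors_plus_kbytes
0  Max   share    5927       8        89                5935
1  Max  logout    2444       3        89                2447
2  Max   click    6991       9        89                7000
3  Max  logout      43       7        89                  50
4  Max  logout    3810      20        89                3830
5  Wes   login    7959      11       582                7970
filter rows where errors_plus_kbytes > 3830:
  user action  kbytes  errors  duration  errors_plus_kbytes
0  Max  share    5927       8        89                5935
2  Max  click    6991       9        89                7000
5  Wes  login    7959      11       582                7970
take 2 rows with smallest duration:
  user action  kbytes  errors  duration  errors_plus_kbytes
0  Max  share    5927       8        89                5935
2  Max  click    6991       9        89                7000
The mean of column 'errors_plus_kbytes' is 6467.5.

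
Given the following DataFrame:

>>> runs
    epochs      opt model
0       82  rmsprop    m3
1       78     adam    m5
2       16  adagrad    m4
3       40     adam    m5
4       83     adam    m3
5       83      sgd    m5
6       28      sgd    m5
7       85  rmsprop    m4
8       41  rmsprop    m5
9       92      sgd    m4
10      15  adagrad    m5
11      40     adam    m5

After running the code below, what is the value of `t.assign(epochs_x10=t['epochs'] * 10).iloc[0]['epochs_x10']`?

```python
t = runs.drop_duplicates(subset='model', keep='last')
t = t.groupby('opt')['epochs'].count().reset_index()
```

drop duplicate model (keep=last):
    epochs   opt model
4       83  adam    m3
9       92   sgd    m4
11      40  adam    m5
group by opt, count of epochs:
opt
adam    2
sgd     1
Name: epochs, dtype: int64
reset_index():
    opt  epochs
0  adam       2
1   sgd       1
add column epochs_x10 = t['epochs'] * 10:
    opt  epochs  epochs_x10
0  adam       2          20
1   sgd       1          10
So iloc[0]['epochs_x10'] = 20.

20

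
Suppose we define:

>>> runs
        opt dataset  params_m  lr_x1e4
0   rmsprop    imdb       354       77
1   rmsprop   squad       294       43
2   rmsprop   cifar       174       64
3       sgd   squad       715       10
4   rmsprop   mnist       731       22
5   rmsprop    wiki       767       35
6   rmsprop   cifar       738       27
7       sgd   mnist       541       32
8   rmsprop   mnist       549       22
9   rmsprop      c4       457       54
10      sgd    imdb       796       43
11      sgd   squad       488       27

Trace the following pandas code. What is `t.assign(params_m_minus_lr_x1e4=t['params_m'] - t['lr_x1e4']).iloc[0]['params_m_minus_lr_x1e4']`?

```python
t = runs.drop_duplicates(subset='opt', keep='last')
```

drop duplicate opt (keep=last):
        opt dataset  params_m  lr_x1e4
9   rmsprop      c4       457       54
11      sgd   squad       488       27
add column params_m_minus_lr_x1e4 = t['params_m'] - t['lr_x1e4']:
        opt dataset  params_m  lr_x1e4  params_m_minus_lr_x1e4
9   rmsprop      c4       457       54                     403
11      sgd   squad       488       27                     461
The value at position 0, column 'params_m_minus_lr_x1e4' is 403.

403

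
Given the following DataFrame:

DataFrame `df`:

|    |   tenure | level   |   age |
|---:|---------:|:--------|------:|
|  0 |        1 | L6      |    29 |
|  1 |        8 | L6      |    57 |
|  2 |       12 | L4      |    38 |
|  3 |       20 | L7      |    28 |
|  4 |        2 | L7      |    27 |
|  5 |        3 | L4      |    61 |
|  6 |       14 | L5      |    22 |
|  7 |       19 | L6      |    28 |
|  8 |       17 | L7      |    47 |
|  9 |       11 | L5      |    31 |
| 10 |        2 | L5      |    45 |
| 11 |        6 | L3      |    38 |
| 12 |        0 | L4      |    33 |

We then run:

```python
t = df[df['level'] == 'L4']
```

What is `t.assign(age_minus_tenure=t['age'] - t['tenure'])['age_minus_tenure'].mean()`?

filter rows where level == 'L4':
    tenure level  age
2       12    L4   38
5        3    L4   61
12       0    L4   33
add column age_minus_tenure = t['age'] - t['tenure']:
    tenure level  age  age_minus_tenure
2       12    L4   38                26
5        3    L4   61                58
12       0    L4   33                33

39.0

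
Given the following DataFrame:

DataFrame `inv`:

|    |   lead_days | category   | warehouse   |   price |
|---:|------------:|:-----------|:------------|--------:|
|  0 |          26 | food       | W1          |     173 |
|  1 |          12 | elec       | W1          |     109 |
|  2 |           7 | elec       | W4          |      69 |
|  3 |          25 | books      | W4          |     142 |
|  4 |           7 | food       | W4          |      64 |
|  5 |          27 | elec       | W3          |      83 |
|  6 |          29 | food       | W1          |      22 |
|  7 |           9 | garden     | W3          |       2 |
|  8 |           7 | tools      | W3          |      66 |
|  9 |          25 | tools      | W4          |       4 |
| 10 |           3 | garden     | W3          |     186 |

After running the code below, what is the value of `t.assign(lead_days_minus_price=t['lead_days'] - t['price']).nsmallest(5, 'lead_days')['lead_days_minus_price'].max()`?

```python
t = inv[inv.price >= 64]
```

filter rows where price >= 64:
    lead_days category warehouse  price
0          26     food        W1    173
1          12     elec        W1    109
2           7     elec        W4     69
3          25    books        W4    142
4           7     food        W4     64
5          27     elec        W3     83
8           7    tools        W3     66
10          3   garden        W3    186
add column lead_days_minus_price = t['lead_days'] - t['price']:
    lead_days category warehouse  price  lead_days_minus_price
0          26     food        W1    173                   -147
1          12     elec        W1    109                    -97
2           7     elec        W4     69                    -62
3          25    books        W4    142                   -117
4           7     food        W4     64                    -57
5          27     elec        W3     83                    -56
8           7    tools        W3     66                    -59
10          3   garden        W3    186                   -183
take 5 rows with smallest lead_days:
    lead_days category warehouse  price  lead_days_minus_price
10          3   garden        W3    186                   -183
2           7     elec        W4     69                    -62
4           7     food        W4     64                    -57
8           7    tools        W3     66                    -59
1          12     elec        W1    109                    -97
Taking the max of column 'lead_days_minus_price' gives -57.

-57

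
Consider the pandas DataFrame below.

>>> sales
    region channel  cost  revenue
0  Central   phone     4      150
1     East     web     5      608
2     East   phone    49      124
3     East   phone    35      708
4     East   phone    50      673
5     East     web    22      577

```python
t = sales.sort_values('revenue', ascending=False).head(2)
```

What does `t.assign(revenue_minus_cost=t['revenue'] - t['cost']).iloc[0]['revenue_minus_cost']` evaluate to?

673

sort by revenue descending:
    region channel  cost  revenue
3     East   phone    35      708
4     East   phone    50      673
1     East     web     5      608
5     East     web    22      577
0  Central   phone     4      150
2     East   phone    49      124
take first 2 rows:
  region channel  cost  revenue
3   East   phone    35      708
4   East   phone    50      673
add column revenue_minus_cost = t['revenue'] - t['cost']:
  region channel  cost  revenue  revenue_minus_cost
3   East   phone    35      708                 673
4   East   phone    50      673                 623
So iloc[0]['revenue_minus_cost'] = 673.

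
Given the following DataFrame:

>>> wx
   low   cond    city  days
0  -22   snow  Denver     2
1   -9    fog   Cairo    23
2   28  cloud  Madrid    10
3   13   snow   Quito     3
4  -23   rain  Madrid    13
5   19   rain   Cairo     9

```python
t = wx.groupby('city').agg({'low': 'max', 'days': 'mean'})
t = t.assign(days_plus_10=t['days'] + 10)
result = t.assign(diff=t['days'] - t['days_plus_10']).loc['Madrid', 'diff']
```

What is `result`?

-10.0

group by city: max(low), mean(days):
        low  days
city             
Cairo    19  16.0
Denver  -22   2.0
Madrid   28  11.5
Quito    13   3.0
add column days_plus_10 = t['days'] + 10:
        low  days  days_plus_10
city                           
Cairo    19  16.0          26.0
Denver  -22   2.0          12.0
Madrid   28  11.5          21.5
Quito    13   3.0          13.0
add column diff = t['days'] - t['days_plus_10']:
        low  days  days_plus_10  diff
city                                 
Cairo    19  16.0          26.0 -10.0
Denver  -22   2.0          12.0 -10.0
Madrid   28  11.5          21.5 -10.0
Quito    13   3.0          13.0 -10.0
Hence -10.0.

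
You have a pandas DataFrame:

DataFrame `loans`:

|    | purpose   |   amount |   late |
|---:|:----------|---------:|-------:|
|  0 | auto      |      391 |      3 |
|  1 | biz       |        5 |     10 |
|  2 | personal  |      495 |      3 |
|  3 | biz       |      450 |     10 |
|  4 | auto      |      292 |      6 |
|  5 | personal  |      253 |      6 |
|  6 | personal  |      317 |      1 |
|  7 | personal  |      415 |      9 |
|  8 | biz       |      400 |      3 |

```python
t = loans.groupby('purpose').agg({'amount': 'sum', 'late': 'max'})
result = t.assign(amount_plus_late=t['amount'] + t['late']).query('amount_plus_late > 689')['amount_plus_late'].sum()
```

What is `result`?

group by purpose: sum(amount), max(late):
          amount  late
purpose               
auto         683     6
biz          855    10
personal    1480     9
add column amount_plus_late = t['amount'] + t['late']:
          amount  late  amount_plus_late
purpose                                 
auto         683     6               689
biz          855    10               865
personal    1480     9              1489
filter rows where amount_plus_late > 689:
          amount  late  amount_plus_late
purpose                                 
biz          855    10               865
personal    1480     9              1489
sum of column 'amount_plus_late' → 2354

2354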